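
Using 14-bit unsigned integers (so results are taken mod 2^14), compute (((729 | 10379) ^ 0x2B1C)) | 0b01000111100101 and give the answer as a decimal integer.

729 = 00001011011001
10379 = 10100010001011
→ | → 10101011011011 = 10971
0x2B1C = 10101100011100
→ ^ → 00000111000111 = 455
0b01000111100101 = 01000111100101
→ | → 01000111100111 = 4583

4583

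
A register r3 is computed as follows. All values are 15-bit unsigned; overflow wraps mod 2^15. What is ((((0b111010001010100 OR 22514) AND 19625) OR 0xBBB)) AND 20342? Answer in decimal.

0b111010001010100 = 111010001010100
22514 = 101011111110010
→ OR → 111011111110110 = 30710
19625 = 100110010101001
→ AND → 100010010100000 = 17568
0xBBB = 000101110111011
→ OR → 100111110111011 = 20411
20342 = 100111101110110
→ AND → 100111100110010 = 20274

20274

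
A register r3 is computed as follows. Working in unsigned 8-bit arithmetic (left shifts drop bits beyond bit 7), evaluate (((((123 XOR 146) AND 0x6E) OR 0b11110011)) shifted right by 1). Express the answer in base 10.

123 = 01111011
146 = 10010010
→ XOR → 11101001 = 233
0x6E = 01101110
→ AND → 01101000 = 104
0b11110011 = 11110011
→ OR → 11111011 = 251
→ shifted right by 1 → 01111101 = 125

125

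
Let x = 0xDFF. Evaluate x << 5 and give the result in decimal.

0xDFF = 00000110111111111
shift left by 5 → 11011111111100000 = 114656
(equivalently, 3583 × 2^5 = 3583 × 32)

114656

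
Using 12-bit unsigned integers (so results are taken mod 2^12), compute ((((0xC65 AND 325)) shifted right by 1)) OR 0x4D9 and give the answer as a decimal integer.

0xC65 = 110001100101
325 = 000101000101
→ AND → 000001000101 = 69
→ shifted right by 1 → 000000100010 = 34
0x4D9 = 010011011001
→ OR → 010011111011 = 1275

1275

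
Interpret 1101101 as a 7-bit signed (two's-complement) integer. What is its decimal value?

-19

pattern = 1101101 (MSB is 1 ⇒ negative)
Invert: 0010010, add 1 → 0010011 = 19, so the value is -19.
(Equivalently: 109 - 2^7 = 109 - 128 = -19.)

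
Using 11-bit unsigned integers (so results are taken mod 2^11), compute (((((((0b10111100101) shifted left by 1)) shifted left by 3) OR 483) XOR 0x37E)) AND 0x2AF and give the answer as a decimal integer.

141

0b10111100101 = 10111100101
→ shifted left by 1 (mod 2^11) → 01111001010 = 970
→ shifted left by 3 (mod 2^11) → 11001010000 = 1616
483 = 00111100011
→ OR → 11111110011 = 2035
0x37E = 01101111110
→ XOR → 10010001101 = 1165
0x2AF = 01010101111
→ AND → 00010001101 = 141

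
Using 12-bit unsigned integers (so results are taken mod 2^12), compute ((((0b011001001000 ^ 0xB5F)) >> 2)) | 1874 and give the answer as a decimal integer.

0b011001001000 = 011001001000
0xB5F = 101101011111
→ ^ → 110100010111 = 3351
→ >> 2 → 001101000101 = 837
1874 = 011101010010
→ | → 011101010111 = 1879

1879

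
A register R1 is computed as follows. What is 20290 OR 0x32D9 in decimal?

20290 = 100111101000010
0x32D9 = 011001011011001
 OR → 111111111011011 = 32731

32731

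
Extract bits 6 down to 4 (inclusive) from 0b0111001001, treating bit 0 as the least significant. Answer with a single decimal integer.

v = 0111001001
Shift right by 4: 011100
Mask low 3 bits: 100 = 4

4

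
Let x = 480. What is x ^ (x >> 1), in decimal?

x = 111100000 = 480
x>>1 = 011110000
XOR  = 100010000 = 272
(x ^ (x >> 1) gives the standard binary-reflected Gray code of x.)

272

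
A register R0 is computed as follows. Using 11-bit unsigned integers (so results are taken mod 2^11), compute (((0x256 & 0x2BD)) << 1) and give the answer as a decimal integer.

1064

0x256 = 01001010110
0x2BD = 01010111101
→ & → 01000010100 = 532
→ << 1 (mod 2^11) → 10000101000 = 1064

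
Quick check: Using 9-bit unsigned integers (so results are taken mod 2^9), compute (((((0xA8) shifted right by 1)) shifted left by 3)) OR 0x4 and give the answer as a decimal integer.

164

0xA8 = 010101000
→ shifted right by 1 → 001010100 = 84
→ shifted left by 3 (mod 2^9) → 010100000 = 160
0x4 = 000000100
→ OR → 010100100 = 164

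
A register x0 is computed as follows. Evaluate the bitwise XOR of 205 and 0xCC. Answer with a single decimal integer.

1

205 = 11001101
0xCC = 11001100
XOR → 00000001 = 1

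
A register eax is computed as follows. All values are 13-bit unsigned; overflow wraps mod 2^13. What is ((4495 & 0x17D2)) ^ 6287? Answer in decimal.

2317

4495 = 1000110001111
0x17D2 = 1011111010010
→ & → 1000110000010 = 4482
6287 = 1100010001111
→ ^ → 0100100001101 = 2317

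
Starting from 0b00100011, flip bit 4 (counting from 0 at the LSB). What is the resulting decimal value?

51

x = 00100011
bit 4 is currently 0; toggle it via x ^ (1 << 4) = x ^ 16
→ 00110011 = 51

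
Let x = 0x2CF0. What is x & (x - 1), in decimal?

11488

x = 10110011110000 = 11504
x - 1 = 10110011101111
AND   = 10110011100000 = 11488
(x & (x - 1) clears the lowest set bit of x.)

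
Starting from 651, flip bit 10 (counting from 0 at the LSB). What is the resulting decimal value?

x = 01010001011
bit 10 is currently 0; toggle it via x ^ (1 << 10) = x ^ 1024
→ 11010001011 = 1675

1675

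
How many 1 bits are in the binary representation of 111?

111 = 1101111
Count the 1s: 1 + 1 + 1 + 1 + 1 + 1 = 6

6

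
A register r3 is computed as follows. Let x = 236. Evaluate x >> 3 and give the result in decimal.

236 = 11101100
shift right by 3 → 00011101 = 29
(equivalently, floor(236 / 8))

29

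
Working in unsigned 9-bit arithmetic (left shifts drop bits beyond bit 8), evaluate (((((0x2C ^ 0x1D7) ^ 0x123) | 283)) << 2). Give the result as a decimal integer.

364

0x2C = 000101100
0x1D7 = 111010111
→ ^ → 111111011 = 507
0x123 = 100100011
→ ^ → 011011000 = 216
283 = 100011011
→ | → 111011011 = 475
→ << 2 (mod 2^9) → 101101100 = 364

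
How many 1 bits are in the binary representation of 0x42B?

0x42B = 10000101011
Count the 1s: 1 + 1 + 1 + 1 + 1 = 5

5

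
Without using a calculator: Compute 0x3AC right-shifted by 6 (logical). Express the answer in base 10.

0x3AC = 1110101100
shift right by 6 → 0000001110 = 14
(equivalently, floor(940 / 64))

14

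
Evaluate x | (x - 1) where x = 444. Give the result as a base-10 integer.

447

x = 110111100 = 444
x - 1 = 110111011
OR    = 110111111 = 447
(x | (x - 1) sets all bits below the lowest set bit.)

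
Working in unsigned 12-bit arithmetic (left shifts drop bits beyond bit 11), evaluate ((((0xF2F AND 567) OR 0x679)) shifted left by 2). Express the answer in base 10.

2556

0xF2F = 111100101111
567 = 001000110111
→ AND → 001000100111 = 551
0x679 = 011001111001
→ OR → 011001111111 = 1663
→ shifted left by 2 (mod 2^12) → 100111111100 = 2556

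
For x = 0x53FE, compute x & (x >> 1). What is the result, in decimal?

510

x = 101001111111110 = 21502
x>>1 = 010100111111111
AND  = 000000111111110 = 510
(x & (x >> 1) has a 1 wherever x has two consecutive 1 bits.)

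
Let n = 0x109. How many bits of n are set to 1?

0x109 = 100001001
Count the 1s: 1 + 1 + 1 = 3

3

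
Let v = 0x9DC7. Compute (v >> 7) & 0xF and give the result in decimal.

v = 1001110111000111
Shift right by 7: 100111011
Mask low 4 bits: 1011 = 11

11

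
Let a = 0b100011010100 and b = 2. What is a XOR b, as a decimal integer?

a = 100011010100
2 = 000000000010
XOR → 100011010110 = 2262

2262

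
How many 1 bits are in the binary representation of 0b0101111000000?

n = 101111000000
Count the 1s: 1 + 1 + 1 + 1 + 1 = 5

5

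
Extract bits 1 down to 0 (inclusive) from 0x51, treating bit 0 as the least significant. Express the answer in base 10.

v = 01010001
Shift right by 0: 01010001
Mask low 2 bits: 01 = 1

1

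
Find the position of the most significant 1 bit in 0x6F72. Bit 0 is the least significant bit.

14

0x6F72 = 110111101110010
The topmost 1 is at position 14 (since 2^14 = 16384 ≤ 28530 < 32768).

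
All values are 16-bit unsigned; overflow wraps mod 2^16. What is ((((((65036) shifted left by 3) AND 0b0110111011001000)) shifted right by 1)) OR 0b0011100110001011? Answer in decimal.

14763

65036 = 1111111000001100
→ shifted left by 3 (mod 2^16) → 1111000001100000 = 61536
0b0110111011001000 = 0110111011001000
→ AND → 0110000001000000 = 24640
→ shifted right by 1 → 0011000000100000 = 12320
0b0011100110001011 = 0011100110001011
→ OR → 0011100110101011 = 14763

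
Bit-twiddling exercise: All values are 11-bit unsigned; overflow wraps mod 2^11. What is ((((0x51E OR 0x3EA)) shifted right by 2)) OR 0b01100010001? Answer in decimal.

1023

0x51E = 10100011110
0x3EA = 01111101010
→ OR → 11111111110 = 2046
→ shifted right by 2 → 00111111111 = 511
0b01100010001 = 01100010001
→ OR → 01111111111 = 1023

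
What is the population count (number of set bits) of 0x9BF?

9

0x9BF = 100110111111
Count the 1s: 1 + 1 + 1 + 1 + 1 + 1 + 1 + 1 + 1 = 9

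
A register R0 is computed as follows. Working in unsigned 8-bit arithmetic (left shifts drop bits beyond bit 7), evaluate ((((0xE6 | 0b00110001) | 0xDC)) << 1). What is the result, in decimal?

254

0xE6 = 11100110
0b00110001 = 00110001
→ | → 11110111 = 247
0xDC = 11011100
→ | → 11111111 = 255
→ << 1 (mod 2^8) → 11111110 = 254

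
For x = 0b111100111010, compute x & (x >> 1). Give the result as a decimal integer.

1816

x = 111100111010 = 3898
x>>1 = 011110011101
AND  = 011100011000 = 1816
(x & (x >> 1) has a 1 wherever x has two consecutive 1 bits.)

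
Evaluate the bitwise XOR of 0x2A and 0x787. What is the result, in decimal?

0x2A = 00000101010
0x787 = 11110000111
XOR → 11110101101 = 1965

1965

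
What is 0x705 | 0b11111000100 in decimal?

0x705 = 11100000101
b = 11111000100
 OR → 11111000101 = 1989

1989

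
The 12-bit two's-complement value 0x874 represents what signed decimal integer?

-1932

pattern = 100001110100 (MSB is 1 ⇒ negative)
Invert: 011110001011, add 1 → 011110001100 = 1932, so the value is -1932.
(Equivalently: 2164 - 2^12 = 2164 - 4096 = -1932.)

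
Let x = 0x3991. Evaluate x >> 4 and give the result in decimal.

921

0x3991 = 11100110010001
shift right by 4 → 00001110011001 = 921
(equivalently, floor(14737 / 16))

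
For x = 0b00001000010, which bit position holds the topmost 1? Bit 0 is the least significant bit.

0b00001000010 = 1000010
The topmost 1 is at position 6 (since 2^6 = 64 ≤ 66 < 128).

6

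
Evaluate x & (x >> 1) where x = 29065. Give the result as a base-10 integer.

x = 111000110001001 = 29065
x>>1 = 011100011000100
AND  = 011000010000000 = 12416
(x & (x >> 1) has a 1 wherever x has two consecutive 1 bits.)

12416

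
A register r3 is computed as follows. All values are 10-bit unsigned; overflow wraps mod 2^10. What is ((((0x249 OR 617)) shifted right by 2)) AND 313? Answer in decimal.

24

0x249 = 1001001001
617 = 1001101001
→ OR → 1001101001 = 617
→ shifted right by 2 → 0010011010 = 154
313 = 0100111001
→ AND → 0000011000 = 24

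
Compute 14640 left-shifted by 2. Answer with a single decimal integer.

58560

14640 = 0011100100110000
shift left by 2 → 1110010011000000 = 58560
(equivalently, 14640 × 2^2 = 14640 × 4)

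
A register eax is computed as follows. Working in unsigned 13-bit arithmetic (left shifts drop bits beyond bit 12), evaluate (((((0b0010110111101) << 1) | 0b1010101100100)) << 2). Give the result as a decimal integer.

7672

0b0010110111101 = 0010110111101
→ << 1 (mod 2^13) → 0101101111010 = 2938
0b1010101100100 = 1010101100100
→ | → 1111101111110 = 8062
→ << 2 (mod 2^13) → 1110111111000 = 7672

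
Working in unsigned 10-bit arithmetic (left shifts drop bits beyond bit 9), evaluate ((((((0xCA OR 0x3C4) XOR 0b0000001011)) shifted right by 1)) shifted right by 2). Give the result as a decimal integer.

120

0xCA = 0011001010
0x3C4 = 1111000100
→ OR → 1111001110 = 974
0b0000001011 = 0000001011
→ XOR → 1111000101 = 965
→ shifted right by 1 → 0111100010 = 482
→ shifted right by 2 → 0001111000 = 120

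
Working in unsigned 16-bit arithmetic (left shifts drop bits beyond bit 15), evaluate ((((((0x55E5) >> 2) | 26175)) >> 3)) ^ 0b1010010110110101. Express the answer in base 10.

43866

0x55E5 = 0101010111100101
→ >> 2 → 0001010101111001 = 5497
26175 = 0110011000111111
→ | → 0111011101111111 = 30591
→ >> 3 → 0000111011101111 = 3823
0b1010010110110101 = 1010010110110101
→ ^ → 1010101101011010 = 43866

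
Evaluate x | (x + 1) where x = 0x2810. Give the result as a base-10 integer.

x = 10100000010000 = 10256
x + 1 = 10100000010001
OR    = 10100000010001 = 10257
(x | (x + 1) sets the lowest cleared bit.)

10257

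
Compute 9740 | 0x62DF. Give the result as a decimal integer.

9740 = 010011000001100
0x62DF = 110001011011111
 OR → 110011011011111 = 26335

26335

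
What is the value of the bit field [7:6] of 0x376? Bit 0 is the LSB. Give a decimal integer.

1

v = 01101110110
Shift right by 6: 01101
Mask low 2 bits: 01 = 1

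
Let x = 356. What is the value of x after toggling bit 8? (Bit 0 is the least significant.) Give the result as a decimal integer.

x = 00101100100
bit 8 is currently 1; toggle it via x ^ (1 << 8) = x ^ 256
→ 00001100100 = 100

100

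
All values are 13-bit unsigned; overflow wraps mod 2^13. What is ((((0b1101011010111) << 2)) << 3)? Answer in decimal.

6880

0b1101011010111 = 1101011010111
→ << 2 (mod 2^13) → 0101101011100 = 2908
→ << 3 (mod 2^13) → 1101011100000 = 6880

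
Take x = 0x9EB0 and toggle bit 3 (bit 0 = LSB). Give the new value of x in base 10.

40632

x = 1001111010110000
bit 3 is currently 0; toggle it via x ^ (1 << 3) = x ^ 8
→ 1001111010111000 = 40632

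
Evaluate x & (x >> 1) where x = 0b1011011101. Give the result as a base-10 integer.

76

x = 1011011101 = 733
x>>1 = 0101101110
AND  = 0001001100 = 76
(x & (x >> 1) has a 1 wherever x has two consecutive 1 bits.)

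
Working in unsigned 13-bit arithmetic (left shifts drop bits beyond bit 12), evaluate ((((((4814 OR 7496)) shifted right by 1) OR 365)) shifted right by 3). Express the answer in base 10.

509

4814 = 1001011001110
7496 = 1110101001000
→ OR → 1111111001110 = 8142
→ shifted right by 1 → 0111111100111 = 4071
365 = 0000101101101
→ OR → 0111111101111 = 4079
→ shifted right by 3 → 0000111111101 = 509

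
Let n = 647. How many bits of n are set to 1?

5

647 = 1010000111
Count the 1s: 1 + 1 + 1 + 1 + 1 = 5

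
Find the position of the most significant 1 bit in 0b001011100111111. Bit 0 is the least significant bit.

12

0b001011100111111 = 1011100111111
The topmost 1 is at position 12 (since 2^12 = 4096 ≤ 5951 < 8192).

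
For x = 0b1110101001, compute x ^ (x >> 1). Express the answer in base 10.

x = 1110101001 = 937
x>>1 = 0111010100
XOR  = 1001111101 = 637
(x ^ (x >> 1) gives the standard binary-reflected Gray code of x.)

637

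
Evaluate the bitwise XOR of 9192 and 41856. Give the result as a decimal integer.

32872

9192 = 0010001111101000
41856 = 1010001110000000
XOR → 1000000001101000 = 32872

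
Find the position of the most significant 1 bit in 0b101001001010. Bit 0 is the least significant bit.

11

0b101001001010 = 101001001010
The topmost 1 is at position 11 (since 2^11 = 2048 ≤ 2634 < 4096).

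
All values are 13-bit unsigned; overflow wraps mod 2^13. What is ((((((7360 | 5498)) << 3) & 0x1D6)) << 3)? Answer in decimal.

7360 = 1110011000000
5498 = 1010101111010
→ | → 1110111111010 = 7674
→ << 3 (mod 2^13) → 0111111010000 = 4048
0x1D6 = 0000111010110
→ & → 0000111010000 = 464
→ << 3 (mod 2^13) → 0111010000000 = 3712

3712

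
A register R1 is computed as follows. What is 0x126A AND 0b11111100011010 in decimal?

4618

0x126A = 01001001101010
b = 11111100011010
AND → 01001000001010 = 4618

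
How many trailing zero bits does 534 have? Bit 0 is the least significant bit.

534 = 1000010110
Trailing zeros: 1, so the lowest set bit is bit 1 (value 2).

1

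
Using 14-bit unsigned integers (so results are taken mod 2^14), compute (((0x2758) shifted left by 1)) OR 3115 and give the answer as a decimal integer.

3771

0x2758 = 10011101011000
→ shifted left by 1 (mod 2^14) → 00111010110000 = 3760
3115 = 00110000101011
→ OR → 00111010111011 = 3771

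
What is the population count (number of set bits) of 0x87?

4

0x87 = 10000111
Count the 1s: 1 + 1 + 1 + 1 = 4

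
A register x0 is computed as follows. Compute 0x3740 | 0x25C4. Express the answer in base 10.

14276

0x3740 = 11011101000000
0x25C4 = 10010111000100
 OR → 11011111000100 = 14276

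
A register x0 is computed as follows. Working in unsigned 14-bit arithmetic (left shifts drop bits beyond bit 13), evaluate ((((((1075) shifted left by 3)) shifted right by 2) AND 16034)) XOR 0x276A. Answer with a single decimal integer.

12104

1075 = 00010000110011
→ shifted left by 3 (mod 2^14) → 10000110011000 = 8600
→ shifted right by 2 → 00100001100110 = 2150
16034 = 11111010100010
→ AND → 00100000100010 = 2082
0x276A = 10011101101010
→ XOR → 10111101001000 = 12104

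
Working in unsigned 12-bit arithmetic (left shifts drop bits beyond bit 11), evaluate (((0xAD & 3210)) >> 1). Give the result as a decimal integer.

68

0xAD = 000010101101
3210 = 110010001010
→ & → 000010001000 = 136
→ >> 1 → 000001000100 = 68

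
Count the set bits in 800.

800 = 1100100000
Count the 1s: 1 + 1 + 1 = 3

3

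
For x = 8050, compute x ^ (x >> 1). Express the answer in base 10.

x = 1111101110010 = 8050
x>>1 = 0111110111001
XOR  = 1000011001011 = 4299
(x ^ (x >> 1) gives the standard binary-reflected Gray code of x.)

4299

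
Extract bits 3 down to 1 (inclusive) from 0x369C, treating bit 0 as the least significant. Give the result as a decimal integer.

v = 11011010011100
Shift right by 1: 1101101001110
Mask low 3 bits: 110 = 6

6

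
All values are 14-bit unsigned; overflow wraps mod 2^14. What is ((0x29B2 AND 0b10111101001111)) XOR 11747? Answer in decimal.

0x29B2 = 10100110110010
0b10111101001111 = 10111101001111
→ AND → 10100100000010 = 10498
11747 = 10110111100011
→ XOR → 00010011100001 = 1249

1249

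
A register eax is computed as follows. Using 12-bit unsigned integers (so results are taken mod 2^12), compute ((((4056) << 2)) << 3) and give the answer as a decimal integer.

2816

4056 = 111111011000
→ << 2 (mod 2^12) → 111101100000 = 3936
→ << 3 (mod 2^12) → 101100000000 = 2816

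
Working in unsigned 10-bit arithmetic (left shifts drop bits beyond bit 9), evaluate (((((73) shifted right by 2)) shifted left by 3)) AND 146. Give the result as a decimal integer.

144

73 = 0001001001
→ shifted right by 2 → 0000010010 = 18
→ shifted left by 3 (mod 2^10) → 0010010000 = 144
146 = 0010010010
→ AND → 0010010000 = 144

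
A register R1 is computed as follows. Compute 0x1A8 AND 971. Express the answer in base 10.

0x1A8 = 0110101000
971 = 1111001011
AND → 0110001000 = 392

392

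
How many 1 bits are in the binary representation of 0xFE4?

0xFE4 = 111111100100
Count the 1s: 1 + 1 + 1 + 1 + 1 + 1 + 1 + 1 = 8

8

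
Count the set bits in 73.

3

73 = 1001001
Count the 1s: 1 + 1 + 1 = 3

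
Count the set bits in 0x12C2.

0x12C2 = 1001011000010
Count the 1s: 1 + 1 + 1 + 1 + 1 = 5

5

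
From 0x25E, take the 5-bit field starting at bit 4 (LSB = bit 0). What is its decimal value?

v = 1001011110
Shift right by 4: 100101
Mask low 5 bits: 00101 = 5

5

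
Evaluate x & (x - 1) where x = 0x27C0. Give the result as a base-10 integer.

10112

x = 10011111000000 = 10176
x - 1 = 10011110111111
AND   = 10011110000000 = 10112
(x & (x - 1) clears the lowest set bit of x.)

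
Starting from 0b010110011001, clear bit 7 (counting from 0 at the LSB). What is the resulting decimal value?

1305

x = 010110011001
bit 7 is currently 1; clear it via x & ~(1 << 7) = x & ~128
→ 010100011001 = 1305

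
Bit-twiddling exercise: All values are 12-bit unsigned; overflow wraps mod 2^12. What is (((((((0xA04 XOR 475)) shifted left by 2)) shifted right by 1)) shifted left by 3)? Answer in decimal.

0xA04 = 101000000100
475 = 000111011011
→ XOR → 101111011111 = 3039
→ shifted left by 2 (mod 2^12) → 111101111100 = 3964
→ shifted right by 1 → 011110111110 = 1982
→ shifted left by 3 (mod 2^12) → 110111110000 = 3568

3568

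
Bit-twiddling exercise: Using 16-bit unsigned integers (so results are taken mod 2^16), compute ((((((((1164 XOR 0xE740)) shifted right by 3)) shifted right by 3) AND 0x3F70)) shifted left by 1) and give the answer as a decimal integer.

1536

1164 = 0000010010001100
0xE740 = 1110011101000000
→ XOR → 1110001111001100 = 58316
→ shifted right by 3 → 0001110001111001 = 7289
→ shifted right by 3 → 0000001110001111 = 911
0x3F70 = 0011111101110000
→ AND → 0000001100000000 = 768
→ shifted left by 1 (mod 2^16) → 0000011000000000 = 1536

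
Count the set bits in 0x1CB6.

0x1CB6 = 1110010110110
Count the 1s: 1 + 1 + 1 + 1 + 1 + 1 + 1 + 1 = 8

8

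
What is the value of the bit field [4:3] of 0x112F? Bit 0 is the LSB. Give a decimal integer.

v = 01000100101111
Shift right by 3: 01000100101
Mask low 2 bits: 01 = 1

1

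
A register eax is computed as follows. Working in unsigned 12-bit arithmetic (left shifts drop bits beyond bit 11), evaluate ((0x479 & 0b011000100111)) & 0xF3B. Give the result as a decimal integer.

1057

0x479 = 010001111001
0b011000100111 = 011000100111
→ & → 010000100001 = 1057
0xF3B = 111100111011
→ & → 010000100001 = 1057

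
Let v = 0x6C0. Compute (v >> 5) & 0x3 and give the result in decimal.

2

v = 11011000000
Shift right by 5: 110110
Mask low 2 bits: 10 = 2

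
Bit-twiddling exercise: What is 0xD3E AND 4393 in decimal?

0xD3E = 0110100111110
4393 = 1000100101001
AND → 0000100101000 = 296

296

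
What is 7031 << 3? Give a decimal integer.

56248

7031 = 0001101101110111
shift left by 3 → 1101101110111000 = 56248
(equivalently, 7031 × 2^3 = 7031 × 8)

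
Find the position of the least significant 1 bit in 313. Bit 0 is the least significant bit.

0

313 = 100111001
Trailing zeros: 0, so the lowest set bit is bit 0 (value 1).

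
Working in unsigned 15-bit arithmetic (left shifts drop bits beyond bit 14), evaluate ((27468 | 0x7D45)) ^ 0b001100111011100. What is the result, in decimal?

27468 = 110101101001100
0x7D45 = 111110101000101
→ | → 111111101001101 = 32589
0b001100111011100 = 001100111011100
→ ^ → 110011010010001 = 26257

26257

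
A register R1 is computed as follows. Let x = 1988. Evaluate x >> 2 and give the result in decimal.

1988 = 11111000100
shift right by 2 → 00111110001 = 497
(equivalently, floor(1988 / 4))

497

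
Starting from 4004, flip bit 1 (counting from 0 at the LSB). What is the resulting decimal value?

4006

x = 0111110100100
bit 1 is currently 0; toggle it via x ^ (1 << 1) = x ^ 2
→ 0111110100110 = 4006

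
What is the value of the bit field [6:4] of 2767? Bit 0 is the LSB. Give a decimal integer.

v = 0101011001111
Shift right by 4: 010101100
Mask low 3 bits: 100 = 4

4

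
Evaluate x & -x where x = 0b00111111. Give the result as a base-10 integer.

x = 111111 = 63
-x (two's complement) = …000001
AND   = 000001 = 1
(x & -x isolates the lowest set bit of x.)

1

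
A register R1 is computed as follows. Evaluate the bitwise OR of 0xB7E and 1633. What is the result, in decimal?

0xB7E = 101101111110
1633 = 011001100001
 OR → 111101111111 = 3967

3967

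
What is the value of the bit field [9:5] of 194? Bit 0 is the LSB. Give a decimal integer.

6

v = 0011000010
Shift right by 5: 00110
Mask low 5 bits: 00110 = 6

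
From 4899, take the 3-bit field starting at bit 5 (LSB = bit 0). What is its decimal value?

v = 01001100100011
Shift right by 5: 010011001
Mask low 3 bits: 001 = 1

1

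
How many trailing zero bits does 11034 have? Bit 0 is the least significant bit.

11034 = 10101100011010
Trailing zeros: 1, so the lowest set bit is bit 1 (value 2).

1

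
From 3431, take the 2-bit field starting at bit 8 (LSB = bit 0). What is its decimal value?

1

v = 110101100111
Shift right by 8: 1101
Mask low 2 bits: 01 = 1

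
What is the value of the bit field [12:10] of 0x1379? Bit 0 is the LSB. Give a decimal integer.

4

v = 1001101111001
Shift right by 10: 100
Mask low 3 bits: 100 = 4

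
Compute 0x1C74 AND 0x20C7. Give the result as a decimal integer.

0x1C74 = 01110001110100
0x20C7 = 10000011000111
AND → 00000001000100 = 68

68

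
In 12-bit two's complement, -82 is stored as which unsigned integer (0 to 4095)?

4014

82 in 12 bits: 000001010010
Invert: 111110101101
Add 1:  111110101110 = 4014
(Check: 2^12 - 82 = 4096 - 82 = 4014.)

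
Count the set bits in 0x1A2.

0x1A2 = 110100010
Count the 1s: 1 + 1 + 1 + 1 = 4

4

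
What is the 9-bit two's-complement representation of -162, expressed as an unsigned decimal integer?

162 in 9 bits: 010100010
Invert: 101011101
Add 1:  101011110 = 350
(Check: 2^9 - 162 = 512 - 162 = 350.)

350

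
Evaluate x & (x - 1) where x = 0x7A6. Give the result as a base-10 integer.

x = 11110100110 = 1958
x - 1 = 11110100101
AND   = 11110100100 = 1956
(x & (x - 1) clears the lowest set bit of x.)

1956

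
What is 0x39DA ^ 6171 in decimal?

0x39DA = 11100111011010
6171 = 01100000011011
XOR → 10000111000001 = 8641

8641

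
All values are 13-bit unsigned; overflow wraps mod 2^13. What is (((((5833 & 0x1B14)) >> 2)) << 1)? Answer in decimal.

5833 = 1011011001001
0x1B14 = 1101100010100
→ & → 1001000000000 = 4608
→ >> 2 → 0010010000000 = 1152
→ << 1 (mod 2^13) → 0100100000000 = 2304

2304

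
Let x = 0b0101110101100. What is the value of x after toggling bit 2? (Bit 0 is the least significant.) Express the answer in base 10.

x = 0101110101100
bit 2 is currently 1; toggle it via x ^ (1 << 2) = x ^ 4
→ 0101110101000 = 2984

2984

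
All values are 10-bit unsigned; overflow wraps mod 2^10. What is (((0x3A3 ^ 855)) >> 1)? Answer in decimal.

122

0x3A3 = 1110100011
855 = 1101010111
→ ^ → 0011110100 = 244
→ >> 1 → 0001111010 = 122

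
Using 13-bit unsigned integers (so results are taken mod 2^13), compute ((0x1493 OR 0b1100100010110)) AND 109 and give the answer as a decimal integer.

0x1493 = 1010010010011
0b1100100010110 = 1100100010110
→ OR → 1110110010111 = 7575
109 = 0000001101101
→ AND → 0000000000101 = 5

5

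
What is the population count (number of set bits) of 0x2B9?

6

0x2B9 = 1010111001
Count the 1s: 1 + 1 + 1 + 1 + 1 + 1 = 6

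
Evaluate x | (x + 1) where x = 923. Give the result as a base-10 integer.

x = 1110011011 = 923
x + 1 = 1110011100
OR    = 1110011111 = 927
(x | (x + 1) sets the lowest cleared bit.)

927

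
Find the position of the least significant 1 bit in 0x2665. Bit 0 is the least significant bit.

0x2665 = 10011001100101
Trailing zeros: 0, so the lowest set bit is bit 0 (value 1).

0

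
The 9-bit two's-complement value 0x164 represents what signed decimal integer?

-156

pattern = 101100100 (MSB is 1 ⇒ negative)
Invert: 010011011, add 1 → 010011100 = 156, so the value is -156.
(Equivalently: 356 - 2^9 = 356 - 512 = -156.)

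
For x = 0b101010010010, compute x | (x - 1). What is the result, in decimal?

x = 101010010010 = 2706
x - 1 = 101010010001
OR    = 101010010011 = 2707
(x | (x - 1) sets all bits below the lowest set bit.)

2707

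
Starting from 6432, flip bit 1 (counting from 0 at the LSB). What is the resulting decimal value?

6434

x = 01100100100000
bit 1 is currently 0; toggle it via x ^ (1 << 1) = x ^ 2
→ 01100100100010 = 6434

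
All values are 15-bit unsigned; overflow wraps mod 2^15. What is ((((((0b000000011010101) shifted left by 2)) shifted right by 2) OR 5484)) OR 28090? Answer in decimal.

32255

0b000000011010101 = 000000011010101
→ shifted left by 2 (mod 2^15) → 000001101010100 = 852
→ shifted right by 2 → 000000011010101 = 213
5484 = 001010101101100
→ OR → 001010111111101 = 5629
28090 = 110110110111010
→ OR → 111110111111111 = 32255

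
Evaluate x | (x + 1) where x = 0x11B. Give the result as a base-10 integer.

x = 100011011 = 283
x + 1 = 100011100
OR    = 100011111 = 287
(x | (x + 1) sets the lowest cleared bit.)

287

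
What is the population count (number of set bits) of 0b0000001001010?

n = 1001010
Count the 1s: 1 + 1 + 1 = 3

3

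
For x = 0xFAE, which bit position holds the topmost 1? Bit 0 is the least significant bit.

0xFAE = 111110101110
The topmost 1 is at position 11 (since 2^11 = 2048 ≤ 4014 < 4096).

11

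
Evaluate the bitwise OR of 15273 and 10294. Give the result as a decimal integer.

15273 = 11101110101001
10294 = 10100000110110
 OR → 11101110111111 = 15295

15295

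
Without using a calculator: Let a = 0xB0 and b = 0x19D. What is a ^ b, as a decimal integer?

301

0xB0 = 010110000
0x19D = 110011101
XOR → 100101101 = 301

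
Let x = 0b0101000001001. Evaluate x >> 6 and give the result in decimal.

40

x = 101000001001
shift right by 6 → 000000101000 = 40
(equivalently, floor(2569 / 64))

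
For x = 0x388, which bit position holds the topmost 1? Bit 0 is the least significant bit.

0x388 = 1110001000
The topmost 1 is at position 9 (since 2^9 = 512 ≤ 904 < 1024).

9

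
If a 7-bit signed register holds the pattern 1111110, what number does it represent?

-2

pattern = 1111110 (MSB is 1 ⇒ negative)
Invert: 0000001, add 1 → 0000010 = 2, so the value is -2.
(Equivalently: 126 - 2^7 = 126 - 128 = -2.)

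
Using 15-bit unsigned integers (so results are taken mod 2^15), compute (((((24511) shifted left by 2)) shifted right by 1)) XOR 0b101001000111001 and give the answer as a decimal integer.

27975

24511 = 101111110111111
→ shifted left by 2 (mod 2^15) → 111111011111100 = 32508
→ shifted right by 1 → 011111101111110 = 16254
0b101001000111001 = 101001000111001
→ XOR → 110110101000111 = 27975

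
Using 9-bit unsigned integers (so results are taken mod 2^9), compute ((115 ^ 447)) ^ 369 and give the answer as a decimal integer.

189

115 = 001110011
447 = 110111111
→ ^ → 111001100 = 460
369 = 101110001
→ ^ → 010111101 = 189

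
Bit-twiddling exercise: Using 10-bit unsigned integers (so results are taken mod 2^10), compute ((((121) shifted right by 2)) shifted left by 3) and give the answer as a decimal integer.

121 = 0001111001
→ shifted right by 2 → 0000011110 = 30
→ shifted left by 3 (mod 2^10) → 0011110000 = 240

240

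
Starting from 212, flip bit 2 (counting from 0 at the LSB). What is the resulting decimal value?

x = 011010100
bit 2 is currently 1; toggle it via x ^ (1 << 2) = x ^ 4
→ 011010000 = 208

208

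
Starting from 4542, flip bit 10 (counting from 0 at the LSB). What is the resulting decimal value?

5566

x = 0001000110111110
bit 10 is currently 0; toggle it via x ^ (1 << 10) = x ^ 1024
→ 0001010110111110 = 5566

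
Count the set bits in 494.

7

494 = 111101110
Count the 1s: 1 + 1 + 1 + 1 + 1 + 1 + 1 = 7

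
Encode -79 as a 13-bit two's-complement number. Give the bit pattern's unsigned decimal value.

8113

79 in 13 bits: 0000001001111
Invert: 1111110110000
Add 1:  1111110110001 = 8113
(Check: 2^13 - 79 = 8192 - 79 = 8113.)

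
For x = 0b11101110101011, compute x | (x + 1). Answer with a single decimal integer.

x = 11101110101011 = 15275
x + 1 = 11101110101100
OR    = 11101110101111 = 15279
(x | (x + 1) sets the lowest cleared bit.)

15279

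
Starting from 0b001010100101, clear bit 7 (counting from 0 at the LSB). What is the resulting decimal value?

x = 001010100101
bit 7 is currently 1; clear it via x & ~(1 << 7) = x & ~128
→ 001000100101 = 549

549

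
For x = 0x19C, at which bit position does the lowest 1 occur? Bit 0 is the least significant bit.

0x19C = 110011100
Trailing zeros: 2, so the lowest set bit is bit 2 (value 4).

2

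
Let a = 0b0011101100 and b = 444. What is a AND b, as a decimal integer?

172

a = 011101100
444 = 110111100
AND → 010101100 = 172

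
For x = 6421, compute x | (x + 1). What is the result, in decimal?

6423

x = 1100100010101 = 6421
x + 1 = 1100100010110
OR    = 1100100010111 = 6423
(x | (x + 1) sets the lowest cleared bit.)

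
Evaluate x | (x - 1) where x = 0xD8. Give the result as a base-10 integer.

223

x = 11011000 = 216
x - 1 = 11010111
OR    = 11011111 = 223
(x | (x - 1) sets all bits below the lowest set bit.)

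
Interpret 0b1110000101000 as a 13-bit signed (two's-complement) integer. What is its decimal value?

pattern = 1110000101000 (MSB is 1 ⇒ negative)
Invert: 0001111010111, add 1 → 0001111011000 = 984, so the value is -984.
(Equivalently: 7208 - 2^13 = 7208 - 8192 = -984.)

-984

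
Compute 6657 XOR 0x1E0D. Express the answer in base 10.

6657 = 1101000000001
0x1E0D = 1111000001101
XOR → 0010000001100 = 1036

1036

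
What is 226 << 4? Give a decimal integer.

226 = 000011100010
shift left by 4 → 111000100000 = 3616
(equivalently, 226 × 2^4 = 226 × 16)

3616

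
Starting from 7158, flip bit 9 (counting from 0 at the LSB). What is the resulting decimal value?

x = 1101111110110
bit 9 is currently 1; toggle it via x ^ (1 << 9) = x ^ 512
→ 1100111110110 = 6646

6646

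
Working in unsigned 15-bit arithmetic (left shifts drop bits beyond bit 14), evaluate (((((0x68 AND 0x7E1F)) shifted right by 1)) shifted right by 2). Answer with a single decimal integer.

1

0x68 = 000000001101000
0x7E1F = 111111000011111
→ AND → 000000000001000 = 8
→ shifted right by 1 → 000000000000100 = 4
→ shifted right by 2 → 000000000000001 = 1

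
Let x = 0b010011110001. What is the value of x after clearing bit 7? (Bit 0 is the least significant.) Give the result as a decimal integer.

x = 010011110001
bit 7 is currently 1; clear it via x & ~(1 << 7) = x & ~128
→ 010001110001 = 1137

1137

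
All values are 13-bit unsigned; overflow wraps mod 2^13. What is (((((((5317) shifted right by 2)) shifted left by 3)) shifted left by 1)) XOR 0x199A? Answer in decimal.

2698

5317 = 1010011000101
→ shifted right by 2 → 0010100110001 = 1329
→ shifted left by 3 (mod 2^13) → 0100110001000 = 2440
→ shifted left by 1 (mod 2^13) → 1001100010000 = 4880
0x199A = 1100110011010
→ XOR → 0101010001010 = 2698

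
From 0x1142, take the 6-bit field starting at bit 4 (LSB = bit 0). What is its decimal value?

v = 01000101000010
Shift right by 4: 0100010100
Mask low 6 bits: 010100 = 20

20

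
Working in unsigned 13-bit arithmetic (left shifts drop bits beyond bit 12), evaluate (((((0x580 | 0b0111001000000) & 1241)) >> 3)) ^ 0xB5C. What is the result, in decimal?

0x580 = 0010110000000
0b0111001000000 = 0111001000000
→ | → 0111111000000 = 4032
1241 = 0010011011001
→ & → 0010011000000 = 1216
→ >> 3 → 0000010011000 = 152
0xB5C = 0101101011100
→ ^ → 0101111000100 = 3012

3012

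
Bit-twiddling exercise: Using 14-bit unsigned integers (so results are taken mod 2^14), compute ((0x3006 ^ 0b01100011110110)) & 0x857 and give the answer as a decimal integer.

0x3006 = 11000000000110
0b01100011110110 = 01100011110110
→ ^ → 10100011110000 = 10480
0x857 = 00100001010111
→ & → 00100001010000 = 2128

2128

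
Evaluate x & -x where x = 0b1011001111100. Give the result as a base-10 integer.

4

x = 1011001111100 = 5756
-x (two's complement) = …0100110000100
AND   = 0000000000100 = 4
(x & -x isolates the lowest set bit of x.)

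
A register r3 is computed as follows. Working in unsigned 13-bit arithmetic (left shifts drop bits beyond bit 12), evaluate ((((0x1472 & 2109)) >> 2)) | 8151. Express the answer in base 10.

0x1472 = 1010001110010
2109 = 0100000111101
→ & → 0000000110000 = 48
→ >> 2 → 0000000001100 = 12
8151 = 1111111010111
→ | → 1111111011111 = 8159

8159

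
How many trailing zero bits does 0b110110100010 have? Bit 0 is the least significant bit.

1

0b110110100010 = 110110100010
Trailing zeros: 1, so the lowest set bit is bit 1 (value 2).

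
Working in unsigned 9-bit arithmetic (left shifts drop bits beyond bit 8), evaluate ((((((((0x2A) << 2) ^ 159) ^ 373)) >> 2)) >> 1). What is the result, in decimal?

0x2A = 000101010
→ << 2 (mod 2^9) → 010101000 = 168
159 = 010011111
→ ^ → 000110111 = 55
373 = 101110101
→ ^ → 101000010 = 322
→ >> 2 → 001010000 = 80
→ >> 1 → 000101000 = 40

40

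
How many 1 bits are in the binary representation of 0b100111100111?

n = 100111100111
Count the 1s: 1 + 1 + 1 + 1 + 1 + 1 + 1 + 1 = 8

8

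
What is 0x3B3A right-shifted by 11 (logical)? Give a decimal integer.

0x3B3A = 11101100111010
shift right by 11 → 00000000000111 = 7
(equivalently, floor(15162 / 2048))

7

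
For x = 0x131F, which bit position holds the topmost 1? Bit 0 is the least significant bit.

0x131F = 1001100011111
The topmost 1 is at position 12 (since 2^12 = 4096 ≤ 4895 < 8192).

12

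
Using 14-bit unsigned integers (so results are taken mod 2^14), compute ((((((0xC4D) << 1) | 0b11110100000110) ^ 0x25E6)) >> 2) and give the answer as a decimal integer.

0xC4D = 00110001001101
→ << 1 (mod 2^14) → 01100010011010 = 6298
0b11110100000110 = 11110100000110
→ | → 11110110011110 = 15774
0x25E6 = 10010111100110
→ ^ → 01100001111000 = 6264
→ >> 2 → 00011000011110 = 1566

1566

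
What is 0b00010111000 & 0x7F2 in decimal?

176

a = 00010111000
0x7F2 = 11111110010
AND → 00010110000 = 176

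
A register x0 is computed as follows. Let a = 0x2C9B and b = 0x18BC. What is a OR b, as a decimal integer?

0x2C9B = 10110010011011
0x18BC = 01100010111100
 OR → 11110010111111 = 15551

15551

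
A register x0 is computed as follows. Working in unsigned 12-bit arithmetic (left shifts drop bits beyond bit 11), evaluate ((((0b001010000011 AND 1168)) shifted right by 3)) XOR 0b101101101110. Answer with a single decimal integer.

0b001010000011 = 001010000011
1168 = 010010010000
→ AND → 000010000000 = 128
→ shifted right by 3 → 000000010000 = 16
0b101101101110 = 101101101110
→ XOR → 101101111110 = 2942

2942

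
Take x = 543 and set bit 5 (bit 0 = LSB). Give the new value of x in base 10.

575

x = 01000011111
bit 5 is currently 0; set it via x | (1 << 5) = x | 32
→ 01000111111 = 575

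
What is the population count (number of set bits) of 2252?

5

2252 = 100011001100
Count the 1s: 1 + 1 + 1 + 1 + 1 = 5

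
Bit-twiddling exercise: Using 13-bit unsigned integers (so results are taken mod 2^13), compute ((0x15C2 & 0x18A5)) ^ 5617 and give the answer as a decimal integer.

0x15C2 = 1010111000010
0x18A5 = 1100010100101
→ & → 1000010000000 = 4224
5617 = 1010111110001
→ ^ → 0010101110001 = 1393

1393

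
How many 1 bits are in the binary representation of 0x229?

4

0x229 = 1000101001
Count the 1s: 1 + 1 + 1 + 1 = 4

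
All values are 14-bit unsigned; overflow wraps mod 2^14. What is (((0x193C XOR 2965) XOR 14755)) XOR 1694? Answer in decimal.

0x193C = 01100100111100
2965 = 00101110010101
→ XOR → 01001010101001 = 4777
14755 = 11100110100011
→ XOR → 10101100001010 = 11018
1694 = 00011010011110
→ XOR → 10110110010100 = 11668

11668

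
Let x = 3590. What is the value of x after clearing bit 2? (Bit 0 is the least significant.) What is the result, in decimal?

x = 111000000110
bit 2 is currently 1; clear it via x & ~(1 << 2) = x & ~4
→ 111000000010 = 3586

3586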